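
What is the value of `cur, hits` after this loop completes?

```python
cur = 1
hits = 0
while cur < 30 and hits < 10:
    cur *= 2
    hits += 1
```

Double until >= 30 or 10 iterations
`cur, hits` takes the values: (1, 0) → (2, 0) → (2, 1) → (4, 1) → (4, 2) → (8, 2) → (8, 3) → (16, 3) → (16, 4) → (32, 4) → (32, 5)

Answer: 32, 5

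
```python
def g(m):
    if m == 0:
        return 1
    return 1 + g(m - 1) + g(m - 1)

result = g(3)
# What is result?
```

g(m) = 1 + 2·g(m-1), g(0)=1. Closed form: (1+1)·2^3 - 1 = 15.

Answer: 15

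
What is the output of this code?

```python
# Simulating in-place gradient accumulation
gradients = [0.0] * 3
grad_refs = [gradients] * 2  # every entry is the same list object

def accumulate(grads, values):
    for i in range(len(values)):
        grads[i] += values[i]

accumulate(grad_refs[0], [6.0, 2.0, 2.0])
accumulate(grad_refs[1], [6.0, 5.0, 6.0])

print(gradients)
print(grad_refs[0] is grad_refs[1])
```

Key concept: gradient accumulation aliasing.
Step by step:
`gradients = [0.0] * 3` → gradients = [0.0, 0.0, 0.0]
`grad_refs = [gradients] * 2` → grad_refs = [[0.0, 0.0, 0.0], [0.0, 0.0, 0.0]]
`accumulate(grad_refs[0], [6.0, 2.0, 2.0])` → gradients = [6.0, 2.0, 2.0]; grad_refs = [[6.0, 2.0, 2.0], [6.0, 2.0, 2.0]]
`accumulate(grad_refs[1], [6.0, 5.0, 6.0])` → gradients = [12.0, 7.0, 8.0]; grad_refs = [[12.0, 7.0, 8.0], [12.0, 7.0, 8.0]]
`print(gradients)` → prints [12.0, 7.0, 8.0]
`print(grad_refs[0] is grad_refs[1])` → prints True

Answer:
[12.0, 7.0, 8.0]
True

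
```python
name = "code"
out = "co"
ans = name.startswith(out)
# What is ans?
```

Trace:
`name = "code"` → name = 'code'
`out = "co"` → out = 'co'
`ans = name.startswith(out)` → ans = True
So ans = True

Answer: True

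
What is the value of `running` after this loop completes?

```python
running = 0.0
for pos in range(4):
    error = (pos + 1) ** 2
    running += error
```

Sum of squared losses 1² + 2² + ... + 4²
`running` takes the values: 0.0 → 1.0 → 5.0 → 14.0 → 30.0

Answer: 30.0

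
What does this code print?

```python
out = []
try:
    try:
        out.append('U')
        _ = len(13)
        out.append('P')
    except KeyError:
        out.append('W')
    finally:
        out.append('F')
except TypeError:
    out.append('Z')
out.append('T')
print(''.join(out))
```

Execution trace: 'U' (try body) → 'F' (finally) → 'Z' (outer except TypeError) → 'T' (after the try/except). Output: UFZT

Answer: UFZT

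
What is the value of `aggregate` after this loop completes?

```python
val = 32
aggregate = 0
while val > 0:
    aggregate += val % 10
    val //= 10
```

Sum digits of 32
`aggregate` takes the values: 0 → 2 → 5

Answer: 5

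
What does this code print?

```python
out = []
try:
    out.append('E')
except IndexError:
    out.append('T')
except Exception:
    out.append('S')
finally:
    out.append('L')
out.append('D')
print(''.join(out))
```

Execution trace: 'E' (try body, no exception) → 'L' (finally) → 'D' (after the try/except). Output: ELD

Answer: ELD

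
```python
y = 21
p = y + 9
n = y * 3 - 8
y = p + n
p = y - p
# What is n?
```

Trace:
`y = 21` → y = 21
`p = y + 9` → p = 30
`n = y * 3 - 8` → n = 55
`y = p + n` → y = 85
`p = y - p` → p = 55
So n = 55

Answer: 55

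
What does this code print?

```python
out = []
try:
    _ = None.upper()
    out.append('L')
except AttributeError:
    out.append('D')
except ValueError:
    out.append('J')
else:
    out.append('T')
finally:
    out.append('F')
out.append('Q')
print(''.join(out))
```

Execution trace: 'D' (except AttributeError) → 'F' (finally) → 'Q' (after the try/except). Output: DFQ

Answer: DFQ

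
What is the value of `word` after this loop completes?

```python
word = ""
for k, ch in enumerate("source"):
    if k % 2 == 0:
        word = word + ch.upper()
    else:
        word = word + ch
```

Uppercase even positions in 'source'
`word` takes the values: "" → "S" → "So" → "SoU" → "SoUr" → "SoUrC" → "SoUrCe"

Answer: "SoUrCe"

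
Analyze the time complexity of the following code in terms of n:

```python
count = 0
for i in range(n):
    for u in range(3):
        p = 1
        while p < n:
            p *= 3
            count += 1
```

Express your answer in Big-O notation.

Each loop level contributes: n × 1 × log n. Multiplying the contributions gives O(n log n).

Answer: O(n log n)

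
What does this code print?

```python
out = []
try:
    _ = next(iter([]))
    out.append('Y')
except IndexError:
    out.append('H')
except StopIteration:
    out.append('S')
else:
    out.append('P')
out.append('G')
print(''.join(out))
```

Execution trace: 'S' (except StopIteration) → 'G' (after the try/except). Output: SG

Answer: SG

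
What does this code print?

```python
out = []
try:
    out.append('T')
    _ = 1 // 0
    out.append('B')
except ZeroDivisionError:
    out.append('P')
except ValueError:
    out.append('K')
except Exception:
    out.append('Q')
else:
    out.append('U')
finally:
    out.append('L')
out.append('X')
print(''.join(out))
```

Execution trace: 'T' (try body) → 'P' (except ZeroDivisionError) → 'L' (finally) → 'X' (after the try/except). Output: TPLX

Answer: TPLX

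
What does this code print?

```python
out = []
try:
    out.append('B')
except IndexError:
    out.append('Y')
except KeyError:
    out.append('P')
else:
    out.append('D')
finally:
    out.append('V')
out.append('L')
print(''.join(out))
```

Execution trace: 'B' (try body, no exception) → 'D' (else) → 'V' (finally) → 'L' (after the try/except). Output: BDVL

Answer: BDVL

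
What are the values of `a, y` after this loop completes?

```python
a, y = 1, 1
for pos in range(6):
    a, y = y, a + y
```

Fibonacci: after 6 iterations
`a, y` takes the values: (1, 1) → (1, 2) → (2, 3) → (3, 5) → (5, 8) → (8, 13) → (13, 21)

Answer: 13, 21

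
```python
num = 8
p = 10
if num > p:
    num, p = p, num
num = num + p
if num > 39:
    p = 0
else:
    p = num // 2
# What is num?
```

Trace:
`num = 8` → num = 8
`p = 10` → p = 10
`if num > p: ...` → num > p is False → no variable changes
`num = num + p` → num = 18
`if num > 39: ...` → num > 39 is False, take else branch → p = 9
So num = 18

Answer: 18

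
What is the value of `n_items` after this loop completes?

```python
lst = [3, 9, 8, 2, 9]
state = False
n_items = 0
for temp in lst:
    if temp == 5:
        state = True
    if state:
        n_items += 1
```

Count elements after first 5 in [3, 9, 8, 2, 9]
`n_items` takes the values: 0

Answer: 0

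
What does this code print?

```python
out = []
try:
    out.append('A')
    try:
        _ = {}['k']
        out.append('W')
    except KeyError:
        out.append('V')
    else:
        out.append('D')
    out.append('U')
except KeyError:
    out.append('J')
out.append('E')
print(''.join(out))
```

Execution trace: 'A' (try body) → 'V' (inner except KeyError) → 'U' (try body, no exception) → 'E' (after the try/except). Output: AVUE

Answer: AVUE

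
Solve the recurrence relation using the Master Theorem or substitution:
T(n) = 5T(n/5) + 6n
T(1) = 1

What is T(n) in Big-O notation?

By Master Theorem: a=5, b=5, f(n)=6n. Since log_5(5) = 1 and f(n) = Θ(n^1), Case 2 applies. T(n) = O(n log n).

Answer: O(n log n)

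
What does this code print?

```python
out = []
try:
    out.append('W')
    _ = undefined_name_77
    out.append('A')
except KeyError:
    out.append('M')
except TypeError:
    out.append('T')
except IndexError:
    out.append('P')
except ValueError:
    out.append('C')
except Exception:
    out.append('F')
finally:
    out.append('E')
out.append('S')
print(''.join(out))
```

Execution trace: 'W' (try body) → 'F' (except Exception) → 'E' (finally) → 'S' (after the try/except). Output: WFES

Answer: WFES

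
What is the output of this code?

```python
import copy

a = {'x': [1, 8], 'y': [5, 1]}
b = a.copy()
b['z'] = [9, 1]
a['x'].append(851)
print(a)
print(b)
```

Key concept: shallow copy of dict with mutable values.
Step by step:
`a = {'x': [1, 8], 'y': [5, 1]}` → a = {'x': [1, 8], 'y': [5, 1]}
`b = a.copy()` → b = {'x': [1, 8], 'y': [5, 1]}
`b['z'] = [9, 1]` → b = {'x': [1, 8], 'y': [5, 1], 'z': [9, 1]}
`a['x'].append(851)` → a = {'x': [1, 8, 851], 'y': [5, 1]}; b = {'x': [1, 8, 851], 'y': [5, 1], 'z': [9, 1]}
`print(a)` → prints {'x': [1, 8, 851], 'y': [5, 1]}
`print(b)` → prints {'x': [1, 8, 851], 'y': [5, 1], 'z': [9, 1]}

Answer:
{'x': [1, 8, 851], 'y': [5, 1]}
{'x': [1, 8, 851], 'y': [5, 1], 'z': [9, 1]}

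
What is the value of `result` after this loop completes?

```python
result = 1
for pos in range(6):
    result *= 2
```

2^6 = 64
`result` takes the values: 1 → 2 → 4 → 8 → 16 → 32 → 64

Answer: 64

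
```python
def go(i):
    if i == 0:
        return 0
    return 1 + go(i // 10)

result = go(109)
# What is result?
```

Count of digits of 109: 3

Answer: 3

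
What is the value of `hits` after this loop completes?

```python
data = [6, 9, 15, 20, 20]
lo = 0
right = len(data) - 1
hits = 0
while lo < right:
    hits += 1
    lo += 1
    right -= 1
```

Iterations until pointers meet (list length 5)
`hits` takes the values: 0 → 1 → 2

Answer: 2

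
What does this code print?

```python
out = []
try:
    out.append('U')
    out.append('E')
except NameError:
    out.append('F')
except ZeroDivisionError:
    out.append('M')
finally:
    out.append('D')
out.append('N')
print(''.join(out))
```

Execution trace: 'U' (try body) → 'E' (try body, no exception) → 'D' (finally) → 'N' (after the try/except). Output: UEDN

Answer: UEDN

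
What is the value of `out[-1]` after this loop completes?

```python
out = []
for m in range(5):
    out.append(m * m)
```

Last element of squares 0 to 4
`out` takes the values: [] → [0] → [0, 1] → [0, 1, 4] → [0, 1, 4, 9] → [0, 1, 4, 9, 16]
So `out[-1]` = 16

Answer: 16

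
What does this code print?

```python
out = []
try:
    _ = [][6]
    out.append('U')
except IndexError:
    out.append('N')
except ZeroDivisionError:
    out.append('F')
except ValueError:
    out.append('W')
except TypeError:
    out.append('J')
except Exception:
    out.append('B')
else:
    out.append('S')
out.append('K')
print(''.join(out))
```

Execution trace: 'N' (except IndexError) → 'K' (after the try/except). Output: NK

Answer: NK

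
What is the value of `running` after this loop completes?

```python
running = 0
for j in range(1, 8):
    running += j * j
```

Sum of squares 1² to 7² = 140
`running` takes the values: 0 → 1 → 5 → 14 → 30 → 55 → 91 → 140

Answer: 140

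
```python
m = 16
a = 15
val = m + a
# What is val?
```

Trace:
`m = 16` → m = 16
`a = 15` → a = 15
`val = m + a` → val = 31
So val = 31

Answer: 31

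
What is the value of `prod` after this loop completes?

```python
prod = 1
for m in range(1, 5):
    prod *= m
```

4! = 24
`prod` takes the values: 1 → 2 → 6 → 24

Answer: 24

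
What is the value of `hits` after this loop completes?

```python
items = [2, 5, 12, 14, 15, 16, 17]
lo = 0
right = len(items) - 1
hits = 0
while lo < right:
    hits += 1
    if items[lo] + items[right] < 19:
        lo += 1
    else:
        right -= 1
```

Steps to find pair summing to 19
`hits` takes the values: 0 → 1 → 2 → 3 → 4 → 5 → 6

Answer: 6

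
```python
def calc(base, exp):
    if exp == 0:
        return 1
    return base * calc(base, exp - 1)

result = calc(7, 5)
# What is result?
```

calc(7, 5) = 7 * 7 * 7 * 7 * 7 = 16807

Answer: 16807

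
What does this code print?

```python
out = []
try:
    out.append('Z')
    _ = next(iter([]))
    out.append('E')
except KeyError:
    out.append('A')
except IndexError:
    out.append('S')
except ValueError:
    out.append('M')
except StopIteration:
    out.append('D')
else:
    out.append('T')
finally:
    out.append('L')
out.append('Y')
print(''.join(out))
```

Execution trace: 'Z' (try body) → 'D' (except StopIteration) → 'L' (finally) → 'Y' (after the try/except). Output: ZDLY

Answer: ZDLY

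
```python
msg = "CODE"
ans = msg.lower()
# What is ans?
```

Trace:
`msg = "CODE"` → msg = 'CODE'
`ans = msg.lower()` → ans = 'code'
So ans = 'code'

Answer: 'code'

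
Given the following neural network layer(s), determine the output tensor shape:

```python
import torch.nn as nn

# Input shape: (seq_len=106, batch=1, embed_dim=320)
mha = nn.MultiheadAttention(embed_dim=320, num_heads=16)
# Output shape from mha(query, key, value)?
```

Input: (106, 1, 320) -> Output: (106, 1, 320)

Answer: (106, 1, 320)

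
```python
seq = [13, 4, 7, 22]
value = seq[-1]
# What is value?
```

Trace:
`seq = [13, 4, 7, 22]` → seq = [13, 4, 7, 22]
`value = seq[-1]` → value = 22
So value = 22

Answer: 22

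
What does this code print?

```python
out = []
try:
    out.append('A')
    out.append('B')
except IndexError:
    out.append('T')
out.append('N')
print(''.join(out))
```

Execution trace: 'A' (try body) → 'B' (try body, no exception) → 'N' (after the try/except). Output: ABN

Answer: ABN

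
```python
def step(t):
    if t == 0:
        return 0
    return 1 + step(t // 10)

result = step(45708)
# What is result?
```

Count of digits of 45708: 5

Answer: 5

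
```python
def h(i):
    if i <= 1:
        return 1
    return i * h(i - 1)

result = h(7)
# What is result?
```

h(7) = 7 * 6 * 5 * 4 * 3 * 2 * 1 = 5040

Answer: 5040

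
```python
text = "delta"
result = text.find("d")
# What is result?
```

Trace:
`text = "delta"` → text = 'delta'
`result = text.find("d")` → result = 0
So result = 0

Answer: 0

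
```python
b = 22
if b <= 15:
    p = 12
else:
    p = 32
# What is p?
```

Trace:
`b = 22` → b = 22
`if b <= 15: ...` → b <= 15 is False, take else branch → p = 32
So p = 32

Answer: 32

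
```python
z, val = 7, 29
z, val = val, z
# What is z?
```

Trace:
`z, val = 7, 29` → z = 7; val = 29
`z, val = val, z` → z = 29; val = 7
So z = 29

Answer: 29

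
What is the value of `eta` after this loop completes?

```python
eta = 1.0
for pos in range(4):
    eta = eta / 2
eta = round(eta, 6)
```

Halving LR 4 times: 1 / 2^4
`eta` takes the values: 1.0 → 0.5 → 0.25 → 0.125 → 0.0625

Answer: 0.0625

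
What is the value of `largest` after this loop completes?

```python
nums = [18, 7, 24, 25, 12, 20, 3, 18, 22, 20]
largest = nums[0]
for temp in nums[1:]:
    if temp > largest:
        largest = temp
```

Maximum of [18, 7, 24, 25, 12, 20, 3, 18, 22, 20]
`largest` takes the values: 18 → 24 → 25

Answer: 25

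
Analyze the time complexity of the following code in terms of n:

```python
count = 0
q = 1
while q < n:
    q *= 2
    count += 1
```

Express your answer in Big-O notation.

Each loop level contributes: log n. Multiplying the contributions gives O(log n).

Answer: O(log n)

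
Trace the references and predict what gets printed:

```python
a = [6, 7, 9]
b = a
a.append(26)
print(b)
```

Key concept: basic list aliasing.
Step by step:
`a = [6, 7, 9]` → a = [6, 7, 9]
`b = a` → b = [6, 7, 9] (same object as a)
`a.append(26)` → a = [6, 7, 9, 26] (same object as b); b = [6, 7, 9, 26] (same object as a)
`print(b)` → prints [6, 7, 9, 26]

Answer: [6, 7, 9, 26]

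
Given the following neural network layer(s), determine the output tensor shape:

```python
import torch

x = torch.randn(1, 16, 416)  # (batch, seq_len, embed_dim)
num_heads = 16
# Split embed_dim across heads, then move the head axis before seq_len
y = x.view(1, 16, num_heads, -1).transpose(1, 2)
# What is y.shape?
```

Input: (1, 16, 416) -> head_dim = 416 // 16 = 26; after view: (1, 16, 16, 26) -> after transpose(1, 2): (1, 16, 16, 26) -> Output: (1, 16, 16, 26)

Answer: (1, 16, 16, 26)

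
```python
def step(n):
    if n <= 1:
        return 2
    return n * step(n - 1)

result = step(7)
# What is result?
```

step(7) = 7 * 6 * 5 * 4 * 3 * 2 * 2 = 10080

Answer: 10080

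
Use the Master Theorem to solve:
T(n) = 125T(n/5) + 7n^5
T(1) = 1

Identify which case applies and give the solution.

a=125, b=5, f(n)=7n^5. log_5(125) = 3. Since c=5 > 3 and the regularity condition holds (125(n/5)^5 = (125/5^5)n^5 with 125/5^5 < 1), Case 3 applies: T(n) = Θ(f(n)) = O(n^5).

Answer: O(n^5) - Case 3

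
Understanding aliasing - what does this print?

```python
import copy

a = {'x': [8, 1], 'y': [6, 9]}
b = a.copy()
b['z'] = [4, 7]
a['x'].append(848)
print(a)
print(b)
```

Key concept: shallow copy of dict with mutable values.
Step by step:
`a = {'x': [8, 1], 'y': [6, 9]}` → a = {'x': [8, 1], 'y': [6, 9]}
`b = a.copy()` → b = {'x': [8, 1], 'y': [6, 9]}
`b['z'] = [4, 7]` → b = {'x': [8, 1], 'y': [6, 9], 'z': [4, 7]}
`a['x'].append(848)` → a = {'x': [8, 1, 848], 'y': [6, 9]}; b = {'x': [8, 1, 848], 'y': [6, 9], 'z': [4, 7]}
`print(a)` → prints {'x': [8, 1, 848], 'y': [6, 9]}
`print(b)` → prints {'x': [8, 1, 848], 'y': [6, 9], 'z': [4, 7]}

Answer:
{'x': [8, 1, 848], 'y': [6, 9]}
{'x': [8, 1, 848], 'y': [6, 9], 'z': [4, 7]}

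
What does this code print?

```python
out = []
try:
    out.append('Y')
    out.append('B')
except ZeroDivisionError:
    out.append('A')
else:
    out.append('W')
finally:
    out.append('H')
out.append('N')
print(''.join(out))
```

Execution trace: 'Y' (try body) → 'B' (try body, no exception) → 'W' (else) → 'H' (finally) → 'N' (after the try/except). Output: YBWHN

Answer: YBWHN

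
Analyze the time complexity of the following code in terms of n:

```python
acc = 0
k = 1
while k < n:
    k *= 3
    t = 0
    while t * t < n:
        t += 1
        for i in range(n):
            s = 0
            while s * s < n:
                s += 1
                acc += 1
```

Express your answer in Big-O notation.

Each loop level contributes: log n × √n × n × √n. Multiplying the contributions gives O(n^2 log n).

Answer: O(n^2 log n)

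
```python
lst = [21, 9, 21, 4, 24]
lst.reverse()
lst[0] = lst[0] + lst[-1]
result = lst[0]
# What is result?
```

Trace:
`lst = [21, 9, 21, 4, 24]` → lst = [21, 9, 21, 4, 24]
`lst.reverse()` → lst = [24, 4, 21, 9, 21]
`lst[0] = lst[0] + lst[-1]` → lst = [45, 4, 21, 9, 21]
`result = lst[0]` → result = 45
So result = 45

Answer: 45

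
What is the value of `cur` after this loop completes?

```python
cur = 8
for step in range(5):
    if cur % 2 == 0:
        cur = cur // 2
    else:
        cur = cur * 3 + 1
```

Collatz-style transformation from 8
`cur` takes the values: 8 → 4 → 2 → 1 → 4 → 2

Answer: 2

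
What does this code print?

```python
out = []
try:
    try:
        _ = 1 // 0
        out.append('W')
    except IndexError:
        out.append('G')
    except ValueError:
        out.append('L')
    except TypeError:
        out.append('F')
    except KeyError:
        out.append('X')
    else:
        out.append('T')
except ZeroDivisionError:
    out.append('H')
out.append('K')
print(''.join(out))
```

Execution trace: 'H' (outer except ZeroDivisionError) → 'K' (after the try/except). Output: HK

Answer: HK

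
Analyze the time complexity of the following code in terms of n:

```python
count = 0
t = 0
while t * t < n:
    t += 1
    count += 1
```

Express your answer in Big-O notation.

Each loop level contributes: √n. Multiplying the contributions gives O(√n).

Answer: O(√n)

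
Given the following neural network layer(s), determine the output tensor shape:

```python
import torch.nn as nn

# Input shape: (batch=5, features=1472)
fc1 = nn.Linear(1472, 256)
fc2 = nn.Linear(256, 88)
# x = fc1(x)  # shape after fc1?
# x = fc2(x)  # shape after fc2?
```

Input: (5, 1472) -> after fc1: (5, 256) -> Output: (5, 88)

Answer: (5, 88)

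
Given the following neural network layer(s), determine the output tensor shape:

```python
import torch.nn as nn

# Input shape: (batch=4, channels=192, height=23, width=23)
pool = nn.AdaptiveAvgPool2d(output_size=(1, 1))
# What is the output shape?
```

Input: (4, 192, 23, 23) -> Output: (4, 192, 1, 1)

Answer: (4, 192, 1, 1)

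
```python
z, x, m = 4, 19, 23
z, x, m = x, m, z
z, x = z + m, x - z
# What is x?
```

Trace:
`z, x, m = 4, 19, 23` → z = 4; x = 19; m = 23
`z, x, m = x, m, z` → z = 19; x = 23; m = 4
`z, x = z + m, x - z` → z = 23; x = 4
So x = 4

Answer: 4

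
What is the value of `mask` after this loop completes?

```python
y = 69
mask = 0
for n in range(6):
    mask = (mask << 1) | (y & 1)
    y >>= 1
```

Reverse lowest 6 bits of 69
`mask` takes the values: 0 → 1 → 2 → 5 → 10 → 20 → 40

Answer: 40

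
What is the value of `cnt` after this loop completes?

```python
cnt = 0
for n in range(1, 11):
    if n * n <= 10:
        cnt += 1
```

Count numbers where n² ≤ 10
`cnt` takes the values: 0 → 1 → 2 → 3

Answer: 3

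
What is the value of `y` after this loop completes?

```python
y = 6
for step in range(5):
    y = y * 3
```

Multiply by 3, 5 times: 6 * 3^5 = 1458
`y` takes the values: 6 → 18 → 54 → 162 → 486 → 1458

Answer: 1458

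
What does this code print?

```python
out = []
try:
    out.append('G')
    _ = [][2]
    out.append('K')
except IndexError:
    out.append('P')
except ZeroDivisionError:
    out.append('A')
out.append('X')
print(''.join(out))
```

Execution trace: 'G' (try body) → 'P' (except IndexError) → 'X' (after the try/except). Output: GPX

Answer: GPX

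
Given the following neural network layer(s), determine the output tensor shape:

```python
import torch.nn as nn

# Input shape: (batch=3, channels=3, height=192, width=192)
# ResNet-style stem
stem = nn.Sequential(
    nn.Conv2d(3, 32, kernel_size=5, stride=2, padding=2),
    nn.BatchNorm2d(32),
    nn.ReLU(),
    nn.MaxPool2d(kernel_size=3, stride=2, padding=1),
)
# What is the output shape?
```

Input: (3, 3, 192, 192) -> after Conv2d 5x5 stride=2: (3, 32, 96, 96) -> Output: (3, 32, 48, 48)

Answer: (3, 32, 48, 48)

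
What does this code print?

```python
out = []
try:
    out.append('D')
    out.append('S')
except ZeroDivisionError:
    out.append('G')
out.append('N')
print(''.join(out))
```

Execution trace: 'D' (try body) → 'S' (try body, no exception) → 'N' (after the try/except). Output: DSN

Answer: DSN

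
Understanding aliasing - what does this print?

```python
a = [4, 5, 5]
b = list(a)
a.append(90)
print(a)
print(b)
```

Key concept: list() constructor creates copy.
Step by step:
`a = [4, 5, 5]` → a = [4, 5, 5]
`b = list(a)` → b = [4, 5, 5]
`a.append(90)` → a = [4, 5, 5, 90]
`print(a)` → prints [4, 5, 5, 90]
`print(b)` → prints [4, 5, 5]

Answer:
[4, 5, 5, 90]
[4, 5, 5]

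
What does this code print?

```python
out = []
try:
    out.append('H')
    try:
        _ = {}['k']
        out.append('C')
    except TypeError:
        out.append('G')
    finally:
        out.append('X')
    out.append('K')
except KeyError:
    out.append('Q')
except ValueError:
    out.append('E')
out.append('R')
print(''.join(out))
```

Execution trace: 'H' (try body) → 'X' (inner finally) → 'Q' (except KeyError) → 'R' (after the try/except). Output: HXQR

Answer: HXQR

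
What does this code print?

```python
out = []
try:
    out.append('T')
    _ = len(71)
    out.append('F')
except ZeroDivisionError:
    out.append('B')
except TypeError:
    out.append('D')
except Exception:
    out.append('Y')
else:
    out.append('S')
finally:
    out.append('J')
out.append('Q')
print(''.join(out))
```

Execution trace: 'T' (try body) → 'D' (except TypeError) → 'J' (finally) → 'Q' (after the try/except). Output: TDJQ

Answer: TDJQ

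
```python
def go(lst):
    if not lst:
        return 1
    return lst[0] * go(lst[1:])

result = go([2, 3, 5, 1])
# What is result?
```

Product over [2, 3, 5, 1] = 2 * 3 * 5 * 1 = 30

Answer: 30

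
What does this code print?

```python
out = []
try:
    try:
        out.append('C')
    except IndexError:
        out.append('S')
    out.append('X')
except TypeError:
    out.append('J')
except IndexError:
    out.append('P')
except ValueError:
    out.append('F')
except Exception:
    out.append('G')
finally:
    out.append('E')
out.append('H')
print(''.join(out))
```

Execution trace: 'C' (inner try body, no exception) → 'X' (try body, no exception) → 'E' (finally) → 'H' (after the try/except). Output: CXEH

Answer: CXEH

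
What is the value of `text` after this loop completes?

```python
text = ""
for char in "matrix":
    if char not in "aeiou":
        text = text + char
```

Remove vowels from 'matrix'
`text` takes the values: "" → "m" → "mt" → "mtr" → "mtrx"

Answer: "mtrx"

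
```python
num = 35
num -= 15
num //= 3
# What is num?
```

Trace:
`num = 35` → num = 35
`num -= 15` → num = 20
`num //= 3` → num = 6
So num = 6

Answer: 6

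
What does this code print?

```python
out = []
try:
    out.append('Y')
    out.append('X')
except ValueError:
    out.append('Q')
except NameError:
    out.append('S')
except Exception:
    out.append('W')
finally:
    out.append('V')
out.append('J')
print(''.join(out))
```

Execution trace: 'Y' (try body) → 'X' (try body, no exception) → 'V' (finally) → 'J' (after the try/except). Output: YXVJ

Answer: YXVJ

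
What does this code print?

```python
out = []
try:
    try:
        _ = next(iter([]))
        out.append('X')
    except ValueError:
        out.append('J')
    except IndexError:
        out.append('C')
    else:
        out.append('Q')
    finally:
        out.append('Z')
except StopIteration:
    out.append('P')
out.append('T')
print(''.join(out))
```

Execution trace: 'Z' (inner finally) → 'P' (outer except StopIteration) → 'T' (after the try/except). Output: ZPT

Answer: ZPT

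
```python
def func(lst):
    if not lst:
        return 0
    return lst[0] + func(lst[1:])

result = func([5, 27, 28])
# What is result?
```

5 + 27 + 28 + 0 = 60

Answer: 60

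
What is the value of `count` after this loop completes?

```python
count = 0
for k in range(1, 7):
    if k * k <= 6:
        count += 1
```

Count numbers where k² ≤ 6
`count` takes the values: 0 → 1 → 2

Answer: 2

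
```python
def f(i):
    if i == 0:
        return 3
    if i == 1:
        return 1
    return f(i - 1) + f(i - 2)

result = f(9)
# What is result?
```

Build up from base cases: f(0)=3, f(1)=1, f(2)=4, f(3)=5, f(4)=9, f(5)=14, f(6)=23, ..., f(9)=97

Answer: 97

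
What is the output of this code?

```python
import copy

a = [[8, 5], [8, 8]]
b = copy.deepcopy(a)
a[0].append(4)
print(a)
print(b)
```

Key concept: deep copy is fully independent.
Step by step:
`a = [[8, 5], [8, 8]]` → a = [[8, 5], [8, 8]]
`b = copy.deepcopy(a)` → b = [[8, 5], [8, 8]]
`a[0].append(4)` → a = [[8, 5, 4], [8, 8]]
`print(a)` → prints [[8, 5, 4], [8, 8]]
`print(b)` → prints [[8, 5], [8, 8]]

Answer:
[[8, 5, 4], [8, 8]]
[[8, 5], [8, 8]]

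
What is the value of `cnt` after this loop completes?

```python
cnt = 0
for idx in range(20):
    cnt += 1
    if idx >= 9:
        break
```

Loop breaks when idx reaches 9, cnt is 10
`cnt` takes the values: 0 → 1 → 2 → 3 → 4 → 5 → 6 → 7 → 8 → 9 → 10

Answer: 10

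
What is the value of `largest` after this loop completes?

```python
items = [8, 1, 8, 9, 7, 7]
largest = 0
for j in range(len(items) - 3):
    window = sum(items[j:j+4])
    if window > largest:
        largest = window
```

Max sum of 4-element window in [8, 1, 8, 9, 7, 7]
`largest` takes the values: 0 → 26 → 31

Answer: 31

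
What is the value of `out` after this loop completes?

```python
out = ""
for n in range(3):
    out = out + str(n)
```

Concatenate digits 0 to 2
`out` takes the values: "" → "0" → "01" → "012"

Answer: "012"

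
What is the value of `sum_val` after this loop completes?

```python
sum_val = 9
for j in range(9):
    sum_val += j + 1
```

Start at 9, add 1 to 9 = 54
`sum_val` takes the values: 9 → 10 → 12 → 15 → 19 → 24 → 30 → 37 → 45 → 54

Answer: 54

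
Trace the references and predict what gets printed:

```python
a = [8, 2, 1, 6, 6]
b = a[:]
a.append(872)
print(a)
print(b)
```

Key concept: slice [:] creates copy.
Step by step:
`a = [8, 2, 1, 6, 6]` → a = [8, 2, 1, 6, 6]
`b = a[:]` → b = [8, 2, 1, 6, 6]
`a.append(872)` → a = [8, 2, 1, 6, 6, 872]
`print(a)` → prints [8, 2, 1, 6, 6, 872]
`print(b)` → prints [8, 2, 1, 6, 6]

Answer:
[8, 2, 1, 6, 6, 872]
[8, 2, 1, 6, 6]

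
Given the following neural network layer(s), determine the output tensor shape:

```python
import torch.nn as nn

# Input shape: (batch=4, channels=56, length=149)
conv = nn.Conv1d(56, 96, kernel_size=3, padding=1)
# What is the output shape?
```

Input: (4, 56, 149) -> Output: (4, 96, 149)

Answer: (4, 96, 149)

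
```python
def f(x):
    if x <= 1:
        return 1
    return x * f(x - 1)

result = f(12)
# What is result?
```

f(12) = 12 * 11 * 10 * 9 * 8 * 7 * 6 * 5 * 4 * 3 * 2 * 1 = 479001600

Answer: 479001600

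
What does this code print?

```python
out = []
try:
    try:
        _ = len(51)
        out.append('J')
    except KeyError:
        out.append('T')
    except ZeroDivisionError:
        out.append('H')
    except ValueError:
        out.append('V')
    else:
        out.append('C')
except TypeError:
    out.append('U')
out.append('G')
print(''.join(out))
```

Execution trace: 'U' (outer except TypeError) → 'G' (after the try/except). Output: UG

Answer: UG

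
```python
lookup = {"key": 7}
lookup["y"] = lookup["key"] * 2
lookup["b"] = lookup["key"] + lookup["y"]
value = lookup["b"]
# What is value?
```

Trace:
`lookup = {"key": 7}` → lookup = {'key': 7}
`lookup["y"] = lookup["key"] * 2` → lookup = {'key': 7, 'y': 14}
`lookup["b"] = lookup["key"] + lookup["y"]` → lookup = {'key': 7, 'y': 14, 'b': 21}
`value = lookup["b"]` → value = 21
So value = 21

Answer: 21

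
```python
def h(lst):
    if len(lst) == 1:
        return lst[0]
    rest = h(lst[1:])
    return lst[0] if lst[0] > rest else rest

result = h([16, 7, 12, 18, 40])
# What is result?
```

Recursive max over [16, 7, 12, 18, 40] = 40

Answer: 40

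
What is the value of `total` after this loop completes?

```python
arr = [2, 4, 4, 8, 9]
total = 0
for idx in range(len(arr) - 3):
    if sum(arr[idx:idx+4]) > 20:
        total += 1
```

Count windows with sum > 20
`total` takes the values: 0 → 1

Answer: 1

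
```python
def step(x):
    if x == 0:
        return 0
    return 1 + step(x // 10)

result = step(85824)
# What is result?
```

Count of digits of 85824: 5

Answer: 5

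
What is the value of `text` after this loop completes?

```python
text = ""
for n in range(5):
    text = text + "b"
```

Repeat 'b' 5 times
`text` takes the values: "" → "b" → "bb" → "bbb" → "bbbb" → "bbbbb"

Answer: "bbbbb"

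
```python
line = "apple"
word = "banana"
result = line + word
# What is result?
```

Trace:
`line = "apple"` → line = 'apple'
`word = "banana"` → word = 'banana'
`result = line + word` → result = 'applebanana'
So result = 'applebanana'

Answer: 'applebanana'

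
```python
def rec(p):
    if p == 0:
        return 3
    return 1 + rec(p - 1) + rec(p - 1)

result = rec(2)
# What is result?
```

rec(p) = 1 + 2·rec(p-1), rec(0)=3. Closed form: (3+1)·2^2 - 1 = 15.

Answer: 15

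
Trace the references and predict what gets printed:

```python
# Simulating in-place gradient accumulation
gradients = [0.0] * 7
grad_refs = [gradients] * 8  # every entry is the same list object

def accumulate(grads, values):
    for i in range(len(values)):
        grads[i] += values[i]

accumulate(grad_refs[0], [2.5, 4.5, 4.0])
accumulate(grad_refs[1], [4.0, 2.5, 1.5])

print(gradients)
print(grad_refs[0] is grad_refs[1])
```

Key concept: gradient accumulation aliasing.
Step by step:
`gradients = [0.0] * 7` → gradients = [0.0, 0.0, 0.0, 0.0, 0.0, 0.0, 0.0]
`grad_refs = [gradients] * 8` → grad_refs = [[0.0, 0.0, 0.0, 0.0, 0.0, 0.0, 0.0], [0.0, 0.0, 0.0, 0.0, 0.0, 0.0, 0.0], [0.0, 0.0, 0.0, 0.0, 0.0, 0.0, 0.0], [0.0, 0.0, 0.0, 0.0, 0.0, 0.0, 0.0], [0.0, 0.0, 0.0, 0.0, 0.0, 0.0, 0.0], [0.0, 0.0, 0.0, 0.0, 0.0, 0.0, 0.0], [0.0, 0.0, 0.0, 0.0, 0.0, 0.0, 0.0], [0.0, 0.0, 0.0, 0.0, 0.0, 0.0, 0.0]]
`accumulate(grad_refs[0], [2.5, 4.5, 4.0])` → gradients = [2.5, 4.5, 4.0, 0.0, 0.0, 0.0, 0.0]; grad_refs = [[2.5, 4.5, 4.0, 0.0, 0.0, 0.0, 0.0], [2.5, 4.5, 4.0, 0.0, 0.0, 0.0, 0.0], [2.5, 4.5, 4.0, 0.0, 0.0, 0.0, 0.0], [2.5, 4.5, 4.0, 0.0, 0.0, 0.0, 0.0], [2.5, 4.5, 4.0, 0.0, 0.0, 0.0, 0.0], [2.5, 4.5, 4.0, 0.0, 0.0, 0.0, 0.0], [2.5, 4.5, 4.0, 0.0, 0.0, 0.0, 0.0], [2.5, 4.5, 4.0, 0.0, 0.0, 0.0, 0.0]]
`accumulate(grad_refs[1], [4.0, 2.5, 1.5])` → gradients = [6.5, 7.0, 5.5, 0.0, 0.0, 0.0, 0.0]; grad_refs = [[6.5, 7.0, 5.5, 0.0, 0.0, 0.0, 0.0], [6.5, 7.0, 5.5, 0.0, 0.0, 0.0, 0.0], [6.5, 7.0, 5.5, 0.0, 0.0, 0.0, 0.0], [6.5, 7.0, 5.5, 0.0, 0.0, 0.0, 0.0], [6.5, 7.0, 5.5, 0.0, 0.0, 0.0, 0.0], [6.5, 7.0, 5.5, 0.0, 0.0, 0.0, 0.0], [6.5, 7.0, 5.5, 0.0, 0.0, 0.0, 0.0], [6.5, 7.0, 5.5, 0.0, 0.0, 0.0, 0.0]]
`print(gradients)` → prints [6.5, 7.0, 5.5, 0.0, 0.0, 0.0, 0.0]
`print(grad_refs[0] is grad_refs[1])` → prints True

Answer:
[6.5, 7.0, 5.5, 0.0, 0.0, 0.0, 0.0]
True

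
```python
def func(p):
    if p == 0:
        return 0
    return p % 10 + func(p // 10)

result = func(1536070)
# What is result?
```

Sum of digits of 1536070: 0 + 7 + 0 + 6 + 3 + 5 + 1 = 22

Answer: 22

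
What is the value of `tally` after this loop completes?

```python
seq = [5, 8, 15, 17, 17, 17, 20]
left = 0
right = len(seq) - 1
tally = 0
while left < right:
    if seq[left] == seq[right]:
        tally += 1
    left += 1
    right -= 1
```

Count matching pairs from ends
`tally` takes the values: 0

Answer: 0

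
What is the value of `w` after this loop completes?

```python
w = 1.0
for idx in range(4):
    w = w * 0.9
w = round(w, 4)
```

Exponential decay: 1.0 * 0.9^4
`w` takes the values: 1.0 → 0.9 → 0.81 → 0.729 → 0.6561

Answer: 0.6561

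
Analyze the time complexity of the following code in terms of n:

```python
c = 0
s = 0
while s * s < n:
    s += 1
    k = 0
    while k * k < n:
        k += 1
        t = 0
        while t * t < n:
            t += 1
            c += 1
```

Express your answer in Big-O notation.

Each loop level contributes: √n × √n × √n. Multiplying the contributions gives O(n√n).

Answer: O(n√n)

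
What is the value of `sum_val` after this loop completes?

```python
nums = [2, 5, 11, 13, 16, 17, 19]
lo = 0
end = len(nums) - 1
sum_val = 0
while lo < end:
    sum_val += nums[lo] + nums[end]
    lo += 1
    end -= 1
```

Sum of pairs from ends
`sum_val` takes the values: 0 → 21 → 43 → 70

Answer: 70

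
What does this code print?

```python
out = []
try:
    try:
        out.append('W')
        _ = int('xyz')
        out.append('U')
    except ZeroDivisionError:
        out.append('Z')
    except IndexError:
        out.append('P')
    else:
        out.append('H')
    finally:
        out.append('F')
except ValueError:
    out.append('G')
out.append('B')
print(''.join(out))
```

Execution trace: 'W' (try body) → 'F' (finally) → 'G' (outer except ValueError) → 'B' (after the try/except). Output: WFGB

Answer: WFGB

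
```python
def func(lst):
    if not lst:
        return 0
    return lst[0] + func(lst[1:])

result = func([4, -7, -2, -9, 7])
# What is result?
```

4 + (-7) + (-2) + (-9) + 7 + 0 = -7

Answer: -7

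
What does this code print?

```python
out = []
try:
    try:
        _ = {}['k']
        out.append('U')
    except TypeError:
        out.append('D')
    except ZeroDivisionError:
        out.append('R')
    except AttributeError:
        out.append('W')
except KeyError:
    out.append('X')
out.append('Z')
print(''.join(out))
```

Execution trace: 'X' (outer except KeyError) → 'Z' (after the try/except). Output: XZ

Answer: XZ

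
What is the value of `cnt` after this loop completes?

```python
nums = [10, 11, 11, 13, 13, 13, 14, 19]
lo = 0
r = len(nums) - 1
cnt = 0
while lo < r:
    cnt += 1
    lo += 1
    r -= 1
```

Iterations until pointers meet (list length 8)
`cnt` takes the values: 0 → 1 → 2 → 3 → 4

Answer: 4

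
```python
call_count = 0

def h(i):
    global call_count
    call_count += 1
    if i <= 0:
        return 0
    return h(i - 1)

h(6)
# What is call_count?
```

Linear recursion stepping by 1: 7 calls from i=6 down to ≤0.

Answer: 7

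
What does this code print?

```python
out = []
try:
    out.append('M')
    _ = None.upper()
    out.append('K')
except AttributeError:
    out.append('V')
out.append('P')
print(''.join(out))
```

Execution trace: 'M' (try body) → 'V' (except AttributeError) → 'P' (after the try/except). Output: MVP

Answer: MVP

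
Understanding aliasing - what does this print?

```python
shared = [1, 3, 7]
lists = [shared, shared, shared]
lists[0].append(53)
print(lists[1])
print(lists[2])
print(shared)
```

Key concept: list of same reference.
Step by step:
`shared = [1, 3, 7]` → shared = [1, 3, 7]
`lists = [shared, shared, shared]` → lists = [[1, 3, 7], [1, 3, 7], [1, 3, 7]]
`lists[0].append(53)` → shared = [1, 3, 7, 53]; lists = [[1, 3, 7, 53], [1, 3, 7, 53], [1, 3, 7, 53]]
`print(lists[1])` → prints [1, 3, 7, 53]
`print(lists[2])` → prints [1, 3, 7, 53]
`print(shared)` → prints [1, 3, 7, 53]

Answer:
[1, 3, 7, 53]
[1, 3, 7, 53]
[1, 3, 7, 53]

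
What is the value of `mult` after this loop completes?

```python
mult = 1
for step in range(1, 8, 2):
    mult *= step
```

Product of 1, 3, 5, ... up to 7
`mult` takes the values: 1 → 3 → 15 → 105

Answer: 105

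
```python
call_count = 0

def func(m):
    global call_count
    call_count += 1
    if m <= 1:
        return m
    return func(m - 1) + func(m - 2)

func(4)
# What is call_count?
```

Calls(m) = 1 + Calls(m-1) + Calls(m-2); Calls(0)=Calls(1)=1. For m=4 this gives 9.

Answer: 9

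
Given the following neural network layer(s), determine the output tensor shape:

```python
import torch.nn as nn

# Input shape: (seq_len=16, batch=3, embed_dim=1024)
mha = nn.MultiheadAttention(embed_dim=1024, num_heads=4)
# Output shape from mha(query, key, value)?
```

Input: (16, 3, 1024) -> Output: (16, 3, 1024)

Answer: (16, 3, 1024)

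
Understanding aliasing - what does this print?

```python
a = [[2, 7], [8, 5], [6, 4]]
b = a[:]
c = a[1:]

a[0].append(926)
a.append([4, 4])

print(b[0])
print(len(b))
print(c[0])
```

Key concept: slice with nested mutation.
Step by step:
`a = [[2, 7], [8, 5], [6, 4]]` → a = [[2, 7], [8, 5], [6, 4]]
`b = a[:]` → b = [[2, 7], [8, 5], [6, 4]]
`c = a[1:]` → c = [[8, 5], [6, 4]]
`a[0].append(926)` → a = [[2, 7, 926], [8, 5], [6, 4]]; b = [[2, 7, 926], [8, 5], [6, 4]]
`a.append([4, 4])` → a = [[2, 7, 926], [8, 5], [6, 4], [4, 4]]
`print(b[0])` → prints [2, 7, 926]
`print(len(b))` → prints 3
`print(c[0])` → prints [8, 5]

Answer:
[2, 7, 926]
3
[8, 5]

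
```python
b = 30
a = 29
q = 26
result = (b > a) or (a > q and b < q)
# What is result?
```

Trace:
`b = 30` → b = 30
`a = 29` → a = 29
`q = 26` → q = 26
`result = (b > a) or (a > q and b < q)` → result = True
So result = True

Answer: True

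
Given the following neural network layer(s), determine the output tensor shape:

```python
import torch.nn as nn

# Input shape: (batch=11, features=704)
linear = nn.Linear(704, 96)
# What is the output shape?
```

Input: (11, 704) -> Output: (11, 96)

Answer: (11, 96)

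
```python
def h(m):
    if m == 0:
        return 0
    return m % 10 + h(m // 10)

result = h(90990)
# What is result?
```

Sum of digits of 90990: 0 + 9 + 9 + 0 + 9 = 27

Answer: 27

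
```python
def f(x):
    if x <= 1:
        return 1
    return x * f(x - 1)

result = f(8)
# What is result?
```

f(8) = 8 * 7 * 6 * 5 * 4 * 3 * 2 * 1 = 40320

Answer: 40320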